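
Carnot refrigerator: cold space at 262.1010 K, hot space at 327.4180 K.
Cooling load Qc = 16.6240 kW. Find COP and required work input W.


COP = 262.1010 / 65.3170 = 4.0128
W = 16.6240 / 4.0128 = 4.1428 kW

COP = 4.0128, W = 4.1428 kW


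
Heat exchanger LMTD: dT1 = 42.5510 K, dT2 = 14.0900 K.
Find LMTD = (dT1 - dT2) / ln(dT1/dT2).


dT1/dT2 = 3.0199
ln(dT1/dT2) = 1.1052
LMTD = 28.4610 / 1.1052 = 25.7510 K

25.7510 K


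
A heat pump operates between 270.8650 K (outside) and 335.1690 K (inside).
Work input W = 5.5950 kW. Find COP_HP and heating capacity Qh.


COP = 335.1690 / 64.3040 = 5.2123
Qh = 5.2123 * 5.5950 = 29.1626 kW

COP = 5.2123, Qh = 29.1626 kW


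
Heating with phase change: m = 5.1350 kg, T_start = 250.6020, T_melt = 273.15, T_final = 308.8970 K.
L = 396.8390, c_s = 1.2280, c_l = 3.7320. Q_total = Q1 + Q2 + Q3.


Q1 (sensible, solid) = 5.1350 * 1.2280 * 22.5480 = 142.1827 kJ
Q2 (latent) = 5.1350 * 396.8390 = 2037.7683 kJ
Q3 (sensible, liquid) = 5.1350 * 3.7320 * 35.7470 = 685.0491 kJ
Q_total = 2865.0001 kJ

2865.0001 kJ


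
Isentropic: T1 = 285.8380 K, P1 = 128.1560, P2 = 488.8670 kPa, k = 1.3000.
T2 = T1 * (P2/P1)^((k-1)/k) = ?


(k-1)/k = 0.2308
(P2/P1)^exp = 1.3620
T2 = 285.8380 * 1.3620 = 389.3150 K

389.3150 K


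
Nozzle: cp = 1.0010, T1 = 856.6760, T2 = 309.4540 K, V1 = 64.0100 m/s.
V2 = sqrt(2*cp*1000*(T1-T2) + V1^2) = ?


dT = 547.2220 K
2*cp*1000*dT = 1095538.4440
V1^2 = 4097.2801
V2 = sqrt(1099635.7241) = 1048.6352 m/s

1048.6352 m/s


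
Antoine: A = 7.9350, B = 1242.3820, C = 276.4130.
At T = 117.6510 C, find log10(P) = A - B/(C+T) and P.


C+T = 394.0640
B/(C+T) = 3.1527
log10(P) = 7.9350 - 3.1527 = 4.7823
P = 10^4.7823 = 60570.1032 mmHg

60570.1032 mmHg


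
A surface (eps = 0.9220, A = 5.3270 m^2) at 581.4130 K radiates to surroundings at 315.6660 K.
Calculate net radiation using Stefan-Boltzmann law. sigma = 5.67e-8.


T^4 = 1.1427e+11
Tsurr^4 = 9.9291e+09
Q = 0.9220 * 5.67e-8 * 5.3270 * 1.0434e+11 = 29057.5164 W

29057.5164 W


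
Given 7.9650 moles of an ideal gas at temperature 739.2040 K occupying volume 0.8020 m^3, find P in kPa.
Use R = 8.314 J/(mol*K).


P = nRT/V = 7.9650 * 8.314 * 739.2040 / 0.8020
= 48950.8355 / 0.8020 = 61035.9545 Pa = 61.0360 kPa

61.0360 kPa


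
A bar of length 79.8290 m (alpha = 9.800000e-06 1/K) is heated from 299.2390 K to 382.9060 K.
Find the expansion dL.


dT = 83.6670 K
dL = 9.800000e-06 * 79.8290 * 83.6670 = 0.065455 m
L_final = 79.894455 m

dL = 0.065455 m


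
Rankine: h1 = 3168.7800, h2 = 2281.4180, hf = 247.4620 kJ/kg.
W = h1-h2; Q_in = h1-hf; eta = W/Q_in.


W = 887.3620 kJ/kg
Q_in = 2921.3180 kJ/kg
eta = 0.3038 = 30.3754%

eta = 30.3754%


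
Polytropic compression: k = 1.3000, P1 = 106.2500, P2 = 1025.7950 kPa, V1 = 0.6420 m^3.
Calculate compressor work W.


(k-1)/k = 0.2308
(P2/P1)^exp = 1.6875
W = 4.3333 * 106.2500 * 0.6420 * (1.6875 - 1) = 203.2187 kJ

203.2187 kJ


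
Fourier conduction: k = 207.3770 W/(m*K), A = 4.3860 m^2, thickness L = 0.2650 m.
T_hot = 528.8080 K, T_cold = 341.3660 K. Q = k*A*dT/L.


dT = 187.4420 K
Q = 207.3770 * 4.3860 * 187.4420 / 0.2650 = 643354.3628 W

643354.3628 W


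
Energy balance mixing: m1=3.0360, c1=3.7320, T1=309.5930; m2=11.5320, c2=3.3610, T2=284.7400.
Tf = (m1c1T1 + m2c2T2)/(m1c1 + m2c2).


num = 14544.0501
den = 50.0894
Tf = 290.3618 K

290.3618 K


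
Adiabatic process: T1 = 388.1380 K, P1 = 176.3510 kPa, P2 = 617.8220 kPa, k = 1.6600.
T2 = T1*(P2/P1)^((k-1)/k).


(k-1)/k = 0.3976
(P2/P1)^exp = 1.6462
T2 = 388.1380 * 1.6462 = 638.9521 K

638.9521 K


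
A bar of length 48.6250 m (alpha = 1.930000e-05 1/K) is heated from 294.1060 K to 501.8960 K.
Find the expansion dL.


dT = 207.7900 K
dL = 1.930000e-05 * 48.6250 * 207.7900 = 0.195003 m
L_final = 48.820003 m

dL = 0.195003 m


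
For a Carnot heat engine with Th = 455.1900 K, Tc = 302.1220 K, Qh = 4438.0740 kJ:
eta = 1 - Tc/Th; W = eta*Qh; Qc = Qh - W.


eta = 1 - 302.1220/455.1900 = 0.3363
W = 0.3363 * 4438.0740 = 1492.4034 kJ
Qc = 4438.0740 - 1492.4034 = 2945.6706 kJ

eta = 33.6273%, W = 1492.4034 kJ, Qc = 2945.6706 kJ


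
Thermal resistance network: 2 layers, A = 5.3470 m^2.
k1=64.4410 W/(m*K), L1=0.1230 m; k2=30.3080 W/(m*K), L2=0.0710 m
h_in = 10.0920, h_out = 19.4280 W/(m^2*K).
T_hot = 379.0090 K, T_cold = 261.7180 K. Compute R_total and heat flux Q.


R_conv_in = 1/(10.0920*5.3470) = 0.0185
R_1 = 0.1230/(64.4410*5.3470) = 0.0004
R_2 = 0.0710/(30.3080*5.3470) = 0.0004
R_conv_out = 1/(19.4280*5.3470) = 0.0096
R_total = 0.0290 K/W
Q = 117.2910 / 0.0290 = 4051.0792 W

R_total = 0.0290 K/W, Q = 4051.0792 W


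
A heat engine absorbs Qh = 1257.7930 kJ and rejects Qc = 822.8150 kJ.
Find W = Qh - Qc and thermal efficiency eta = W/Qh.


W = 1257.7930 - 822.8150 = 434.9780 kJ
eta = 434.9780 / 1257.7930 = 0.3458 = 34.5826%

W = 434.9780 kJ, eta = 34.5826%


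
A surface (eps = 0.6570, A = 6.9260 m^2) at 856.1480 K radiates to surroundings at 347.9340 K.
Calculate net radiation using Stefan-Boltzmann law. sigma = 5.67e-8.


T^4 = 5.3727e+11
Tsurr^4 = 1.4655e+10
Q = 0.6570 * 5.67e-8 * 6.9260 * 5.2262e+11 = 134839.0279 W

134839.0279 W


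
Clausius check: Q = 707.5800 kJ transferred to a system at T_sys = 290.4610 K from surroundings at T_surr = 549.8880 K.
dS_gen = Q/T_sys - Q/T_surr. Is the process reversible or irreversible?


dS_sys = 707.5800/290.4610 = 2.4361 kJ/K
dS_surr = -707.5800/549.8880 = -1.2868 kJ/K
dS_gen = 2.4361 - 1.2868 = 1.1493 kJ/K (irreversible)

dS_gen = 1.1493 kJ/K, irreversible


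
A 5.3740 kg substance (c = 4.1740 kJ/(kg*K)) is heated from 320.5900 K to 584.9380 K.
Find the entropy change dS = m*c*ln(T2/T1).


T2/T1 = 1.8246
ln(T2/T1) = 0.6013
dS = 5.3740 * 4.1740 * 0.6013 = 13.4888 kJ/K

13.4888 kJ/K


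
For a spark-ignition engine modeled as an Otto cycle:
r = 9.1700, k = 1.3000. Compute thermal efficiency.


r^(k-1) = 1.9441
eta = 1 - 1/1.9441 = 0.4856 = 48.5614%

48.5614%


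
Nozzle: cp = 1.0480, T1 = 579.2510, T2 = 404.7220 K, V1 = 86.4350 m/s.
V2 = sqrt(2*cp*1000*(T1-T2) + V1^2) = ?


dT = 174.5290 K
2*cp*1000*dT = 365812.7840
V1^2 = 7471.0092
V2 = sqrt(373283.7932) = 610.9696 m/s

610.9696 m/s


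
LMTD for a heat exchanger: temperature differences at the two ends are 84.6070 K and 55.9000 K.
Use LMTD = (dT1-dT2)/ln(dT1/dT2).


dT1/dT2 = 1.5135
ln(dT1/dT2) = 0.4145
LMTD = 28.7070 / 0.4145 = 69.2649 K

69.2649 K


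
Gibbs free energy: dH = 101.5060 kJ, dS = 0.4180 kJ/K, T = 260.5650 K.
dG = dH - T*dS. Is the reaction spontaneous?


T*dS = 260.5650 * 0.4180 = 108.9162 kJ
dG = 101.5060 - 108.9162 = -7.4102 kJ (spontaneous)

dG = -7.4102 kJ, spontaneous


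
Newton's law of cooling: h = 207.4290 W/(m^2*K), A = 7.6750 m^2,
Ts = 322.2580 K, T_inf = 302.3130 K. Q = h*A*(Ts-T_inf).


dT = 19.9450 K
Q = 207.4290 * 7.6750 * 19.9450 = 31752.7905 W

31752.7905 W


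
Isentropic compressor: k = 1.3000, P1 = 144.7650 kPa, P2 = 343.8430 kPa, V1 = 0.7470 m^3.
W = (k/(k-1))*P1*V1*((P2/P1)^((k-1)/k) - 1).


(k-1)/k = 0.2308
(P2/P1)^exp = 1.2210
W = 4.3333 * 144.7650 * 0.7470 * (1.2210 - 1) = 103.5399 kJ

103.5399 kJ


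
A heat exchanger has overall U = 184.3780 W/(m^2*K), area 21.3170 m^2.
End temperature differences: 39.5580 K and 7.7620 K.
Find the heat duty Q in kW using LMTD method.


LMTD = 19.5244 K
Q = 184.3780 * 21.3170 * 19.5244 = 76738.3515 W = 76.7384 kW

76.7384 kW


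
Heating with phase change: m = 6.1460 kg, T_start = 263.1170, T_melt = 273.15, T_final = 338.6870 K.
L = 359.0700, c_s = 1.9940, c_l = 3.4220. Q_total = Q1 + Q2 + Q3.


Q1 (sensible, solid) = 6.1460 * 1.9940 * 10.0330 = 122.9557 kJ
Q2 (latent) = 6.1460 * 359.0700 = 2206.8442 kJ
Q3 (sensible, liquid) = 6.1460 * 3.4220 * 65.5370 = 1378.3488 kJ
Q_total = 3708.1486 kJ

3708.1486 kJ


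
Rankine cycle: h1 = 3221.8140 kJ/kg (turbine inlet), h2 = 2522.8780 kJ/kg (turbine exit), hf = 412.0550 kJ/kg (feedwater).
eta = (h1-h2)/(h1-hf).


W = 698.9360 kJ/kg
Q_in = 2809.7590 kJ/kg
eta = 0.2488 = 24.8753%

eta = 24.8753%


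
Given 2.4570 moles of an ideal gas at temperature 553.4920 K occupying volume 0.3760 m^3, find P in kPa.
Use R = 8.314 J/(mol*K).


P = nRT/V = 2.4570 * 8.314 * 553.4920 / 0.3760
= 11306.4567 / 0.3760 = 30070.3636 Pa = 30.0704 kPa

30.0704 kPa


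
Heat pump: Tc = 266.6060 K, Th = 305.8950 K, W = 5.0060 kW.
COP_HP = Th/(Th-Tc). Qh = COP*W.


COP = 305.8950 / 39.2890 = 7.7858
Qh = 7.7858 * 5.0060 = 38.9755 kW

COP = 7.7858, Qh = 38.9755 kW


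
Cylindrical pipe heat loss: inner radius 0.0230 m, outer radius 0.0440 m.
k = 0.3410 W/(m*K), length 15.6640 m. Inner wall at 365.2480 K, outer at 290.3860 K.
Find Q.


dT = 74.8620 K
ln(ro/ri) = 0.6487
Q = 2*pi*0.3410*15.6640*74.8620 / 0.6487 = 3873.0894 W

3873.0894 W


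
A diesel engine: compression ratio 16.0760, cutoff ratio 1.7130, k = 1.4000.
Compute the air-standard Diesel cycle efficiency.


r^(k-1) = 3.0372
rc^k = 2.1245
eta = 0.6291 = 62.9082%

62.9082%


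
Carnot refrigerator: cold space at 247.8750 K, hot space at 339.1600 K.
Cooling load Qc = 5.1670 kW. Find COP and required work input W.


COP = 247.8750 / 91.2850 = 2.7154
W = 5.1670 / 2.7154 = 1.9029 kW

COP = 2.7154, W = 1.9029 kW


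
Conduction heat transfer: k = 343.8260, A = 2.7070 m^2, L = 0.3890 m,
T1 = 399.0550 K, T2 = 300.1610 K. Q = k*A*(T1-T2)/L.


dT = 98.8940 K
Q = 343.8260 * 2.7070 * 98.8940 / 0.3890 = 236617.7458 W

236617.7458 W


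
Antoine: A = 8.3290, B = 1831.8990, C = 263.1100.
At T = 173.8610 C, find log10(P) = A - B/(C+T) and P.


C+T = 436.9710
B/(C+T) = 4.1923
log10(P) = 8.3290 - 4.1923 = 4.1367
P = 10^4.1367 = 13700.3997 mmHg

13700.3997 mmHg


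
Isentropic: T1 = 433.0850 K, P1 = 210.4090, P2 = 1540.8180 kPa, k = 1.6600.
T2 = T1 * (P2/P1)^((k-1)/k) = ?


(k-1)/k = 0.3976
(P2/P1)^exp = 2.2069
T2 = 433.0850 * 2.2069 = 955.7942 K

955.7942 K


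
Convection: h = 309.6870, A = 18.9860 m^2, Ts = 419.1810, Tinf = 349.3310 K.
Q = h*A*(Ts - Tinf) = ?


dT = 69.8500 K
Q = 309.6870 * 18.9860 * 69.8500 = 410698.2591 W

410698.2591 W


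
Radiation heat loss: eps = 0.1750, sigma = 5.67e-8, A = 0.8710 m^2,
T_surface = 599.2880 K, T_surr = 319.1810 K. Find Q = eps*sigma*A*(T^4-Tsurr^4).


T^4 = 1.2899e+11
Tsurr^4 = 1.0379e+10
Q = 0.1750 * 5.67e-8 * 0.8710 * 1.1861e+11 = 1025.0616 W

1025.0616 W


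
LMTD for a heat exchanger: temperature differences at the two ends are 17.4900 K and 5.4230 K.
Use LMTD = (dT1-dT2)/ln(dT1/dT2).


dT1/dT2 = 3.2252
ln(dT1/dT2) = 1.1710
LMTD = 12.0670 / 1.1710 = 10.3050 K

10.3050 K


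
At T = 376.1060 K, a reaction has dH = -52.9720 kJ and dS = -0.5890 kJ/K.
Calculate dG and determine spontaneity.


T*dS = 376.1060 * -0.5890 = -221.5264 kJ
dG = -52.9720 + 221.5264 = 168.5544 kJ (non-spontaneous)

dG = 168.5544 kJ, non-spontaneous


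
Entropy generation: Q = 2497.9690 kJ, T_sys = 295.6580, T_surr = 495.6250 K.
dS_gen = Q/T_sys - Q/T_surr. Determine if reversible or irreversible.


dS_sys = 2497.9690/295.6580 = 8.4488 kJ/K
dS_surr = -2497.9690/495.6250 = -5.0400 kJ/K
dS_gen = 8.4488 - 5.0400 = 3.4088 kJ/K (irreversible)

dS_gen = 3.4088 kJ/K, irreversible


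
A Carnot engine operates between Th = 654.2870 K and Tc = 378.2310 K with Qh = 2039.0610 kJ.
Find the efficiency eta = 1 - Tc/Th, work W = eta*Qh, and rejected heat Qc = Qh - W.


eta = 1 - 378.2310/654.2870 = 0.4219
W = 0.4219 * 2039.0610 = 860.3182 kJ
Qc = 2039.0610 - 860.3182 = 1178.7428 kJ

eta = 42.1919%, W = 860.3182 kJ, Qc = 1178.7428 kJ


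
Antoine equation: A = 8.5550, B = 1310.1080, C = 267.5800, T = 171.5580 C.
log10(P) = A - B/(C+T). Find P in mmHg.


C+T = 439.1380
B/(C+T) = 2.9834
log10(P) = 8.5550 - 2.9834 = 5.5716
P = 10^5.5716 = 372938.4308 mmHg

372938.4308 mmHg


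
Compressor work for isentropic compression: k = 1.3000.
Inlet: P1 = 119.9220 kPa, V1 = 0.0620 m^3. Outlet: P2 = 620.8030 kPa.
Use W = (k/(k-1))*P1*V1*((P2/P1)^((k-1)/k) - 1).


(k-1)/k = 0.2308
(P2/P1)^exp = 1.4614
W = 4.3333 * 119.9220 * 0.0620 * (1.4614 - 1) = 14.8673 kJ

14.8673 kJ


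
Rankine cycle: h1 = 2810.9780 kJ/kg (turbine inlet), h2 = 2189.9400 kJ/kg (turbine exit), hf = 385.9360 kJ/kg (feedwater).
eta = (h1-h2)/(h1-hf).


W = 621.0380 kJ/kg
Q_in = 2425.0420 kJ/kg
eta = 0.2561 = 25.6094%

eta = 25.6094%


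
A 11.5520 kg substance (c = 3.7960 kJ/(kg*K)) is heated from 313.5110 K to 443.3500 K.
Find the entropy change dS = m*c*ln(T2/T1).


T2/T1 = 1.4141
ln(T2/T1) = 0.3465
dS = 11.5520 * 3.7960 * 0.3465 = 15.1956 kJ/K

15.1956 kJ/K


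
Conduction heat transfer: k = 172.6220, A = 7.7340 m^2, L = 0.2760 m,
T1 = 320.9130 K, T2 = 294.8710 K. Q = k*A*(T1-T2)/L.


dT = 26.0420 K
Q = 172.6220 * 7.7340 * 26.0420 / 0.2760 = 125969.5460 W

125969.5460 W


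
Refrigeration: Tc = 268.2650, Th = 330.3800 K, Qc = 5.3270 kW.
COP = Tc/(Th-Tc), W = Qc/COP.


COP = 268.2650 / 62.1150 = 4.3188
W = 5.3270 / 4.3188 = 1.2334 kW

COP = 4.3188, W = 1.2334 kW


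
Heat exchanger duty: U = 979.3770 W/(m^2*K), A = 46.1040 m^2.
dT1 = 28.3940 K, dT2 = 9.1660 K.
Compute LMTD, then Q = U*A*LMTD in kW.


LMTD = 17.0057 K
Q = 979.3770 * 46.1040 * 17.0057 = 767863.6572 W = 767.8637 kW

767.8637 kW


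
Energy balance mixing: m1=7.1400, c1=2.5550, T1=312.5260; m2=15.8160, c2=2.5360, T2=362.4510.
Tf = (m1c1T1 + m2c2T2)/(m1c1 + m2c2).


num = 20239.0015
den = 58.3521
Tf = 346.8429 K

346.8429 K


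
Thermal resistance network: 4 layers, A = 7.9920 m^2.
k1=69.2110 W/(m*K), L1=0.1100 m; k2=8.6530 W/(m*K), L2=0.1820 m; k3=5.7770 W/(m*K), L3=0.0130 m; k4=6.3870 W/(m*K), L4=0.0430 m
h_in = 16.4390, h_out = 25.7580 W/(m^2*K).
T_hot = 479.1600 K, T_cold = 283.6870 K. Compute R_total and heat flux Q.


R_conv_in = 1/(16.4390*7.9920) = 0.0076
R_1 = 0.1100/(69.2110*7.9920) = 0.0002
R_2 = 0.1820/(8.6530*7.9920) = 0.0026
R_3 = 0.0130/(5.7770*7.9920) = 0.0003
R_4 = 0.0430/(6.3870*7.9920) = 0.0008
R_conv_out = 1/(25.7580*7.9920) = 0.0049
R_total = 0.0164 K/W
Q = 195.4730 / 0.0164 = 11901.8069 W

R_total = 0.0164 K/W, Q = 11901.8069 W


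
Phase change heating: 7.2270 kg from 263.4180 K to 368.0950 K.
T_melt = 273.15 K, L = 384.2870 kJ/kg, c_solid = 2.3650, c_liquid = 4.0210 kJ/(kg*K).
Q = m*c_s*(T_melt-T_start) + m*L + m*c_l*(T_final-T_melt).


Q1 (sensible, solid) = 7.2270 * 2.3650 * 9.7320 = 166.3379 kJ
Q2 (latent) = 7.2270 * 384.2870 = 2777.2421 kJ
Q3 (sensible, liquid) = 7.2270 * 4.0210 * 94.9450 = 2759.0796 kJ
Q_total = 5702.6597 kJ

5702.6597 kJ


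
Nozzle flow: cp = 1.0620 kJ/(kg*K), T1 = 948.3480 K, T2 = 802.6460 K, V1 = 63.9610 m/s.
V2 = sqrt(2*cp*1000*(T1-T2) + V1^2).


dT = 145.7020 K
2*cp*1000*dT = 309471.0480
V1^2 = 4091.0095
V2 = sqrt(313562.0575) = 559.9661 m/s

559.9661 m/s


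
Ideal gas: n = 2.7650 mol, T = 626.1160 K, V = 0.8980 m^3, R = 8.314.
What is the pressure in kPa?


P = nRT/V = 2.7650 * 8.314 * 626.1160 / 0.8980
= 14393.2861 / 0.8980 = 16028.1582 Pa = 16.0282 kPa

16.0282 kPa


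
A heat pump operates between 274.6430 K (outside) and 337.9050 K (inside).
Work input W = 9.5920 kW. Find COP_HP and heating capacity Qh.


COP = 337.9050 / 63.2620 = 5.3414
Qh = 5.3414 * 9.5920 = 51.2343 kW

COP = 5.3414, Qh = 51.2343 kW


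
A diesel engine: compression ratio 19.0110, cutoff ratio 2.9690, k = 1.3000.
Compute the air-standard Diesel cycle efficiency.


r^(k-1) = 2.4194
rc^k = 4.1152
eta = 0.4970 = 49.6965%

49.6965%


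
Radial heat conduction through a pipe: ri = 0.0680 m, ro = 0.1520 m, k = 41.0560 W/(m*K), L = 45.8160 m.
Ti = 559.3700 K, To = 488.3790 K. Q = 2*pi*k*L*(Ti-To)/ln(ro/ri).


dT = 70.9910 K
ln(ro/ri) = 0.8044
Q = 2*pi*41.0560*45.8160*70.9910 / 0.8044 = 1043084.7165 W

1043084.7165 W


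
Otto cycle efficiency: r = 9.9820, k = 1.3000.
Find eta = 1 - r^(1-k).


r^(k-1) = 1.9942
eta = 1 - 1/1.9942 = 0.4985 = 49.8542%

49.8542%


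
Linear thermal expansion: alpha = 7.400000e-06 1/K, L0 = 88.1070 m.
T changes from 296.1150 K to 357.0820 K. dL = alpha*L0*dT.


dT = 60.9670 K
dL = 7.400000e-06 * 88.1070 * 60.9670 = 0.039750 m
L_final = 88.146750 m

dL = 0.039750 m


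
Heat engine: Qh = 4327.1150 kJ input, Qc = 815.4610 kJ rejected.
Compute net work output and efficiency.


W = 4327.1150 - 815.4610 = 3511.6540 kJ
eta = 3511.6540 / 4327.1150 = 0.8115 = 81.1546%

W = 3511.6540 kJ, eta = 81.1546%


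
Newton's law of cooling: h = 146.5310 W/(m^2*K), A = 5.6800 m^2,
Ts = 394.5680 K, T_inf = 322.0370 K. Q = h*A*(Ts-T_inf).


dT = 72.5310 K
Q = 146.5310 * 5.6800 * 72.5310 = 60367.2670 W

60367.2670 W


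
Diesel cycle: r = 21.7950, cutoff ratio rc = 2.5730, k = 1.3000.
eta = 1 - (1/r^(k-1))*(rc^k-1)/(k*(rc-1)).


r^(k-1) = 2.5206
rc^k = 3.4164
eta = 0.5312 = 53.1193%

53.1193%


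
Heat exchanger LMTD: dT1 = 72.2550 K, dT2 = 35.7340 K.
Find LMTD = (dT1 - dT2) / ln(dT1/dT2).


dT1/dT2 = 2.0220
ln(dT1/dT2) = 0.7041
LMTD = 36.5210 / 0.7041 = 51.8691 K

51.8691 K


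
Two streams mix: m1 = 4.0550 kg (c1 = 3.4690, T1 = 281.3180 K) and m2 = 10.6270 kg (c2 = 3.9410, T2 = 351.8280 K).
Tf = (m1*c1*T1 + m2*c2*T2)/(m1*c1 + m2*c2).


num = 18692.1536
den = 55.9478
Tf = 334.0999 K

334.0999 K


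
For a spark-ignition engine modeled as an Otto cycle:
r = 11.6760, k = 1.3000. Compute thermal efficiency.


r^(k-1) = 2.0902
eta = 1 - 1/2.0902 = 0.5216 = 52.1577%

52.1577%


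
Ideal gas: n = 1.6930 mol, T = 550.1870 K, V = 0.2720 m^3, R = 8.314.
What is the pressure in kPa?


P = nRT/V = 1.6930 * 8.314 * 550.1870 / 0.2720
= 7744.2132 / 0.2720 = 28471.3722 Pa = 28.4714 kPa

28.4714 kPa


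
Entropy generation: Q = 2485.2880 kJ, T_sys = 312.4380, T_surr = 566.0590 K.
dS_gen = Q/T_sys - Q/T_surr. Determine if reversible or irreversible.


dS_sys = 2485.2880/312.4380 = 7.9545 kJ/K
dS_surr = -2485.2880/566.0590 = -4.3905 kJ/K
dS_gen = 7.9545 - 4.3905 = 3.5640 kJ/K (irreversible)

dS_gen = 3.5640 kJ/K, irreversible


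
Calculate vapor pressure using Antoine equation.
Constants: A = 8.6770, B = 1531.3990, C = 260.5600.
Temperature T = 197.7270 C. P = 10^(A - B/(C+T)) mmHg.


C+T = 458.2870
B/(C+T) = 3.3416
log10(P) = 8.6770 - 3.3416 = 5.3354
P = 10^5.3354 = 216485.1025 mmHg

216485.1025 mmHg


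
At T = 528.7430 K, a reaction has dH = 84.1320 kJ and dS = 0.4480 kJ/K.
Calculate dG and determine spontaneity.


T*dS = 528.7430 * 0.4480 = 236.8769 kJ
dG = 84.1320 - 236.8769 = -152.7449 kJ (spontaneous)

dG = -152.7449 kJ, spontaneous


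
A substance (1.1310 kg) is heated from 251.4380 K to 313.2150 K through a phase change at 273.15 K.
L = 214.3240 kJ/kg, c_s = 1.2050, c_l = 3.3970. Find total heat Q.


Q1 (sensible, solid) = 1.1310 * 1.2050 * 21.7120 = 29.5903 kJ
Q2 (latent) = 1.1310 * 214.3240 = 242.4004 kJ
Q3 (sensible, liquid) = 1.1310 * 3.3970 * 40.0650 = 153.9300 kJ
Q_total = 425.9208 kJ

425.9208 kJ


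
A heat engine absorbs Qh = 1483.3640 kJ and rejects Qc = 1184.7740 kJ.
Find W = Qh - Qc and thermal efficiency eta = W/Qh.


W = 1483.3640 - 1184.7740 = 298.5900 kJ
eta = 298.5900 / 1483.3640 = 0.2013 = 20.1292%

W = 298.5900 kJ, eta = 20.1292%


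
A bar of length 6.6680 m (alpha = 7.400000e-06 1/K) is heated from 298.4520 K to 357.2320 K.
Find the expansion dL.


dT = 58.7800 K
dL = 7.400000e-06 * 6.6680 * 58.7800 = 0.002900 m
L_final = 6.670900 m

dL = 0.002900 m


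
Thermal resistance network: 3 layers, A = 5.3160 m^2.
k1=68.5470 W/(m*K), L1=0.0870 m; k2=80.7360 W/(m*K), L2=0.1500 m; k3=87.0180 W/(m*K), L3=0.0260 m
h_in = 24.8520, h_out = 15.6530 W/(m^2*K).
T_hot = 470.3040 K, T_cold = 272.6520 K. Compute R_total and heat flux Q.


R_conv_in = 1/(24.8520*5.3160) = 0.0076
R_1 = 0.0870/(68.5470*5.3160) = 0.0002
R_2 = 0.1500/(80.7360*5.3160) = 0.0003
R_3 = 0.0260/(87.0180*5.3160) = 5.6206e-05
R_conv_out = 1/(15.6530*5.3160) = 0.0120
R_total = 0.0202 K/W
Q = 197.6520 / 0.0202 = 9769.6113 W

R_total = 0.0202 K/W, Q = 9769.6113 W


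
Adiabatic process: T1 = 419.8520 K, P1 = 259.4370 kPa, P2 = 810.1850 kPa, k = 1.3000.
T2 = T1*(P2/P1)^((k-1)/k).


(k-1)/k = 0.2308
(P2/P1)^exp = 1.3006
T2 = 419.8520 * 1.3006 = 546.0390 K

546.0390 K


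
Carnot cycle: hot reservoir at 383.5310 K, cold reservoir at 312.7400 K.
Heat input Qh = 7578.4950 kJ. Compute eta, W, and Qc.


eta = 1 - 312.7400/383.5310 = 0.1846
W = 0.1846 * 7578.4950 = 1398.8158 kJ
Qc = 7578.4950 - 1398.8158 = 6179.6792 kJ

eta = 18.4577%, W = 1398.8158 kJ, Qc = 6179.6792 kJ


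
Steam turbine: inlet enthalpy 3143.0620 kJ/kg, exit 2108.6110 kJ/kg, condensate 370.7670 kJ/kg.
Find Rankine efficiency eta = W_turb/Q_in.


W = 1034.4510 kJ/kg
Q_in = 2772.2950 kJ/kg
eta = 0.3731 = 37.3139%

eta = 37.3139%


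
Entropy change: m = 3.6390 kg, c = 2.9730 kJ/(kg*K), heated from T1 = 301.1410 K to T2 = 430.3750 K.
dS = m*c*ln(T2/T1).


T2/T1 = 1.4291
ln(T2/T1) = 0.3571
dS = 3.6390 * 2.9730 * 0.3571 = 3.8631 kJ/K

3.8631 kJ/K


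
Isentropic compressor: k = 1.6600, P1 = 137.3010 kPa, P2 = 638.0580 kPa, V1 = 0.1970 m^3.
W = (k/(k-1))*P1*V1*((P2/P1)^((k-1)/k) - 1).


(k-1)/k = 0.3976
(P2/P1)^exp = 1.8419
W = 2.5152 * 137.3010 * 0.1970 * (1.8419 - 1) = 57.2752 kJ

57.2752 kJ


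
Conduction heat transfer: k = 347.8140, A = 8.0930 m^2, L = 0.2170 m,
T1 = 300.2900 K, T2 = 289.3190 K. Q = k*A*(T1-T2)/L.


dT = 10.9710 K
Q = 347.8140 * 8.0930 * 10.9710 / 0.2170 = 142312.5107 W

142312.5107 W


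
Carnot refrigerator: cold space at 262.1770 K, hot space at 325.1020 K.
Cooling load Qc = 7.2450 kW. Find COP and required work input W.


COP = 262.1770 / 62.9250 = 4.1665
W = 7.2450 / 4.1665 = 1.7389 kW

COP = 4.1665, W = 1.7389 kW


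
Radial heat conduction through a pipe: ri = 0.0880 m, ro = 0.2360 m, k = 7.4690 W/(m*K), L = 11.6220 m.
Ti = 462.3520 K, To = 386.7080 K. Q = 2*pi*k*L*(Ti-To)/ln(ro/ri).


dT = 75.6440 K
ln(ro/ri) = 0.9865
Q = 2*pi*7.4690*11.6220*75.6440 / 0.9865 = 41821.8077 W

41821.8077 W


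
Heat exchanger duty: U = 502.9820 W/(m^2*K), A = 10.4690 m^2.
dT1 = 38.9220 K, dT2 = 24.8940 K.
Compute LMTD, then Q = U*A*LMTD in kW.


LMTD = 31.3873 K
Q = 502.9820 * 10.4690 * 31.3873 = 165276.5125 W = 165.2765 kW

165.2765 kW


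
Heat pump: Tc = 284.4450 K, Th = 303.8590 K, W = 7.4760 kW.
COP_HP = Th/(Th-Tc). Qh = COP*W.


COP = 303.8590 / 19.4140 = 15.6515
Qh = 15.6515 * 7.4760 = 117.0109 kW

COP = 15.6515, Qh = 117.0109 kW


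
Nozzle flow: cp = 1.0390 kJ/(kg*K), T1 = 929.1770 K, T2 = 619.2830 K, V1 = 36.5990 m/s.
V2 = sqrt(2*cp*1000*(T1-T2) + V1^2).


dT = 309.8940 K
2*cp*1000*dT = 643959.7320
V1^2 = 1339.4868
V2 = sqrt(645299.2188) = 803.3052 m/s

803.3052 m/s


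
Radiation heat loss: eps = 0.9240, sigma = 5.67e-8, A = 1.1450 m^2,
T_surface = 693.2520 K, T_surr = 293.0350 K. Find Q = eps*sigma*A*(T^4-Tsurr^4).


T^4 = 2.3097e+11
Tsurr^4 = 7.3736e+09
Q = 0.9240 * 5.67e-8 * 1.1450 * 2.2360e+11 = 13413.2686 W

13413.2686 W


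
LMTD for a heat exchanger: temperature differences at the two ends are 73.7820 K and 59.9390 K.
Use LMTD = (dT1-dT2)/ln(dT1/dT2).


dT1/dT2 = 1.2310
ln(dT1/dT2) = 0.2078
LMTD = 13.8430 / 0.2078 = 66.6210 K

66.6210 K


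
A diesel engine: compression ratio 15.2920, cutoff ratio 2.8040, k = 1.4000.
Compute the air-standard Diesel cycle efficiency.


r^(k-1) = 2.9770
rc^k = 4.2353
eta = 0.5697 = 56.9700%

56.9700%


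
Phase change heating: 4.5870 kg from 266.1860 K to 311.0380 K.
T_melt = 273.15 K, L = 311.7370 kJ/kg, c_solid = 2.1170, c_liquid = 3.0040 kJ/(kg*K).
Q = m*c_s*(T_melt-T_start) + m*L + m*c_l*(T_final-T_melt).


Q1 (sensible, solid) = 4.5870 * 2.1170 * 6.9640 = 67.6252 kJ
Q2 (latent) = 4.5870 * 311.7370 = 1429.9376 kJ
Q3 (sensible, liquid) = 4.5870 * 3.0040 * 37.8880 = 522.0719 kJ
Q_total = 2019.6347 kJ

2019.6347 kJ


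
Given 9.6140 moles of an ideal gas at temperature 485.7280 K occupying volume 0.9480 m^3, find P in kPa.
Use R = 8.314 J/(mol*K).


P = nRT/V = 9.6140 * 8.314 * 485.7280 / 0.9480
= 38824.6257 / 0.9480 = 40954.2465 Pa = 40.9542 kPa

40.9542 kPa


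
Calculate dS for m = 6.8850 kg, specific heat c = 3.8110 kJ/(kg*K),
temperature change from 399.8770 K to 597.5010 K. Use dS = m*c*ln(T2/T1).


T2/T1 = 1.4942
ln(T2/T1) = 0.4016
dS = 6.8850 * 3.8110 * 0.4016 = 10.5374 kJ/K

10.5374 kJ/K


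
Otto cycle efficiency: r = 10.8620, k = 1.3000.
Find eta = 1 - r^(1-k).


r^(k-1) = 2.0454
eta = 1 - 1/2.0454 = 0.5111 = 51.1092%

51.1092%


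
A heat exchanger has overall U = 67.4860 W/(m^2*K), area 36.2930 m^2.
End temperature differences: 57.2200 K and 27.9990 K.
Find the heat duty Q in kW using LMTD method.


LMTD = 40.8837 K
Q = 67.4860 * 36.2930 * 40.8837 = 100135.1996 W = 100.1352 kW

100.1352 kW


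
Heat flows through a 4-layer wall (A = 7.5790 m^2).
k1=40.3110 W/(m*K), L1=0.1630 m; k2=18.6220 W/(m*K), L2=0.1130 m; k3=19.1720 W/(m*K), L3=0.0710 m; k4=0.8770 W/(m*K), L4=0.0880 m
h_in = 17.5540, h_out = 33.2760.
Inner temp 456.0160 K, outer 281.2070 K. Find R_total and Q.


R_conv_in = 1/(17.5540*7.5790) = 0.0075
R_1 = 0.1630/(40.3110*7.5790) = 0.0005
R_2 = 0.1130/(18.6220*7.5790) = 0.0008
R_3 = 0.0710/(19.1720*7.5790) = 0.0005
R_4 = 0.0880/(0.8770*7.5790) = 0.0132
R_conv_out = 1/(33.2760*7.5790) = 0.0040
R_total = 0.0265 K/W
Q = 174.8090 / 0.0265 = 6585.6697 W

R_total = 0.0265 K/W, Q = 6585.6697 W


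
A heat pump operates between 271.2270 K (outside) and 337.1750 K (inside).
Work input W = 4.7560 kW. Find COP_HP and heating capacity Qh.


COP = 337.1750 / 65.9480 = 5.1127
Qh = 5.1127 * 4.7560 = 24.3162 kW

COP = 5.1127, Qh = 24.3162 kW


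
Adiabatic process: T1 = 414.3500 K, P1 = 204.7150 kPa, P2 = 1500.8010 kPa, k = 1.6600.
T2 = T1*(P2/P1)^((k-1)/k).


(k-1)/k = 0.3976
(P2/P1)^exp = 2.2079
T2 = 414.3500 * 2.2079 = 914.8544 K

914.8544 K


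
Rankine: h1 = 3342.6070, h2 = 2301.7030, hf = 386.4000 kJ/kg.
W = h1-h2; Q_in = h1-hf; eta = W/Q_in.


W = 1040.9040 kJ/kg
Q_in = 2956.2070 kJ/kg
eta = 0.3521 = 35.2108%

eta = 35.2108%


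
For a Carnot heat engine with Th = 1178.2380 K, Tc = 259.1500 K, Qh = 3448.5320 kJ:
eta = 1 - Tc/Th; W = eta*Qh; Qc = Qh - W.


eta = 1 - 259.1500/1178.2380 = 0.7801
W = 0.7801 * 3448.5320 = 2690.0375 kJ
Qc = 3448.5320 - 2690.0375 = 758.4945 kJ

eta = 78.0053%, W = 2690.0375 kJ, Qc = 758.4945 kJ


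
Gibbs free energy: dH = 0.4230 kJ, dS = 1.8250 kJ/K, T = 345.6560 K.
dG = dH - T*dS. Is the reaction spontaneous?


T*dS = 345.6560 * 1.8250 = 630.8222 kJ
dG = 0.4230 - 630.8222 = -630.3992 kJ (spontaneous)

dG = -630.3992 kJ, spontaneous


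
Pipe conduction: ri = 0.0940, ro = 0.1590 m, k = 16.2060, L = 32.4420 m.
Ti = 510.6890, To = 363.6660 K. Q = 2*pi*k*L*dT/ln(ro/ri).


dT = 147.0230 K
ln(ro/ri) = 0.5256
Q = 2*pi*16.2060*32.4420*147.0230 / 0.5256 = 924028.7057 W

924028.7057 W


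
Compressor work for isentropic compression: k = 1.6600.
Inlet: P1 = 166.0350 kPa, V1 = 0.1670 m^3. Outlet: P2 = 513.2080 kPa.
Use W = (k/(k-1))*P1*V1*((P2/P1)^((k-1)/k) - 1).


(k-1)/k = 0.3976
(P2/P1)^exp = 1.5662
W = 2.5152 * 166.0350 * 0.1670 * (1.5662 - 1) = 39.4890 kJ

39.4890 kJ


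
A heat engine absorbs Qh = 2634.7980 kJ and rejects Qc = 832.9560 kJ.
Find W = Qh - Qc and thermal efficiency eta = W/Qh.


W = 2634.7980 - 832.9560 = 1801.8420 kJ
eta = 1801.8420 / 2634.7980 = 0.6839 = 68.3863%

W = 1801.8420 kJ, eta = 68.3863%


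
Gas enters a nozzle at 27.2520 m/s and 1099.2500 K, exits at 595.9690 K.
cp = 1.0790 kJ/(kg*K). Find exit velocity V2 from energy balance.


dT = 503.2810 K
2*cp*1000*dT = 1086080.3980
V1^2 = 742.6715
V2 = sqrt(1086823.0695) = 1042.5081 m/s

1042.5081 m/s


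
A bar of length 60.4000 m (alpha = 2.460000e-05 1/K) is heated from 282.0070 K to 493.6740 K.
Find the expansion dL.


dT = 211.6670 K
dL = 2.460000e-05 * 60.4000 * 211.6670 = 0.314503 m
L_final = 60.714503 m

dL = 0.314503 m


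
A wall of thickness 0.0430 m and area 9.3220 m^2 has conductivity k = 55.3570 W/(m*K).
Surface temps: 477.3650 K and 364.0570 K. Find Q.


dT = 113.3080 K
Q = 55.3570 * 9.3220 * 113.3080 / 0.0430 = 1359796.0114 W

1359796.0114 W


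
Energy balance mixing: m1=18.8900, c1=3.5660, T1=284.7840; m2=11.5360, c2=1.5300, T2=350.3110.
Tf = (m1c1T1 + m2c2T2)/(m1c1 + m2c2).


num = 25366.5629
den = 85.0118
Tf = 298.3887 K

298.3887 K


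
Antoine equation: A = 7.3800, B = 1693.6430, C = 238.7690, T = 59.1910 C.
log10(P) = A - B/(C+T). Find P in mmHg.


C+T = 297.9600
B/(C+T) = 5.6841
log10(P) = 7.3800 - 5.6841 = 1.6959
P = 10^1.6959 = 49.6445 mmHg

49.6445 mmHg


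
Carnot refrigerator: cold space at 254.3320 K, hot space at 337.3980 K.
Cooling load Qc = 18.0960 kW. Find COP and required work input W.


COP = 254.3320 / 83.0660 = 3.0618
W = 18.0960 / 3.0618 = 5.9102 kW

COP = 3.0618, W = 5.9102 kW


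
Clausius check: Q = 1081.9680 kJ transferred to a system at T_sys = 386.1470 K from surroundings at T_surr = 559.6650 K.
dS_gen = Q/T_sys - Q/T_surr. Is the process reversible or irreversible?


dS_sys = 1081.9680/386.1470 = 2.8020 kJ/K
dS_surr = -1081.9680/559.6650 = -1.9332 kJ/K
dS_gen = 2.8020 - 1.9332 = 0.8687 kJ/K (irreversible)

dS_gen = 0.8687 kJ/K, irreversible


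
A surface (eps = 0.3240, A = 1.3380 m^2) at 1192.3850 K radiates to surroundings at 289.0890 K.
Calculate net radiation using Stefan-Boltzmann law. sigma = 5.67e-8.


T^4 = 2.0215e+12
Tsurr^4 = 6.9844e+09
Q = 0.3240 * 5.67e-8 * 1.3380 * 2.0145e+12 = 49516.1729 W

49516.1729 W


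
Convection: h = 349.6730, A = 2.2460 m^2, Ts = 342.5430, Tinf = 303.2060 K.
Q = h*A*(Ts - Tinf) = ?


dT = 39.3370 K
Q = 349.6730 * 2.2460 * 39.3370 = 30893.9250 W

30893.9250 W


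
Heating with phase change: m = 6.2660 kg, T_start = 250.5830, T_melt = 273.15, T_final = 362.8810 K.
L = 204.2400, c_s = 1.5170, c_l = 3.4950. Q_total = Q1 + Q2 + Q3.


Q1 (sensible, solid) = 6.2660 * 1.5170 * 22.5670 = 214.5111 kJ
Q2 (latent) = 6.2660 * 204.2400 = 1279.7678 kJ
Q3 (sensible, liquid) = 6.2660 * 3.4950 * 89.7310 = 1965.0793 kJ
Q_total = 3459.3582 kJ

3459.3582 kJ


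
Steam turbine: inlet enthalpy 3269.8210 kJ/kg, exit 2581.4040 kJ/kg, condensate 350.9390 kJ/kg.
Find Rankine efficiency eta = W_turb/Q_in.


W = 688.4170 kJ/kg
Q_in = 2918.8820 kJ/kg
eta = 0.2358 = 23.5850%

eta = 23.5850%


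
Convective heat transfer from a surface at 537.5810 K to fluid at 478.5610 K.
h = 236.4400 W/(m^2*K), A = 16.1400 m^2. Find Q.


dT = 59.0200 K
Q = 236.4400 * 16.1400 * 59.0200 = 225228.6772 W

225228.6772 W


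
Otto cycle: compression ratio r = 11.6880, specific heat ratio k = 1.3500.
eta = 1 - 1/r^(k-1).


r^(k-1) = 2.3643
eta = 1 - 1/2.3643 = 0.5770 = 57.7048%

57.7048%


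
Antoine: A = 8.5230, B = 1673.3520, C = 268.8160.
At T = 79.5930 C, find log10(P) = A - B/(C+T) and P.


C+T = 348.4090
B/(C+T) = 4.8028
log10(P) = 8.5230 - 4.8028 = 3.7202
P = 10^3.7202 = 5250.0321 mmHg

5250.0321 mmHg


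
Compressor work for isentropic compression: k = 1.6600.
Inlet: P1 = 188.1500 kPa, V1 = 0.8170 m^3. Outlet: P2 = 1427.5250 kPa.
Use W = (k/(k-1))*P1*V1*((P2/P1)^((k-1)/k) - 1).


(k-1)/k = 0.3976
(P2/P1)^exp = 2.2383
W = 2.5152 * 188.1500 * 0.8170 * (2.2383 - 1) = 478.7440 kJ

478.7440 kJ


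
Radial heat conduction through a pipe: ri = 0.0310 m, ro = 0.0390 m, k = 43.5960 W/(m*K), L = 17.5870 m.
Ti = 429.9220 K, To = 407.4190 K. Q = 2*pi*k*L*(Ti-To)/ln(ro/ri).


dT = 22.5030 K
ln(ro/ri) = 0.2296
Q = 2*pi*43.5960*17.5870*22.5030 / 0.2296 = 472209.9776 W

472209.9776 W


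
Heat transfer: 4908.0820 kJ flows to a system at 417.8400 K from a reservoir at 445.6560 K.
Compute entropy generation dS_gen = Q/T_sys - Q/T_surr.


dS_sys = 4908.0820/417.8400 = 11.7463 kJ/K
dS_surr = -4908.0820/445.6560 = -11.0132 kJ/K
dS_gen = 11.7463 - 11.0132 = 0.7332 kJ/K (irreversible)

dS_gen = 0.7332 kJ/K, irreversible


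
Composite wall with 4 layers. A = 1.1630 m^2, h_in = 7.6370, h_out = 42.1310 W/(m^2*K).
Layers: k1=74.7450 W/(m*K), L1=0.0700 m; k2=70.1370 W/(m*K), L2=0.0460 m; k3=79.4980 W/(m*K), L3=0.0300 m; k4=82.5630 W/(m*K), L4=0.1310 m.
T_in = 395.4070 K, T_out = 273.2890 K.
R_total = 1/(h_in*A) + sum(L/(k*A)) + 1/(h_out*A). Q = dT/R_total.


R_conv_in = 1/(7.6370*1.1630) = 0.1126
R_1 = 0.0700/(74.7450*1.1630) = 0.0008
R_2 = 0.0460/(70.1370*1.1630) = 0.0006
R_3 = 0.0300/(79.4980*1.1630) = 0.0003
R_4 = 0.1310/(82.5630*1.1630) = 0.0014
R_conv_out = 1/(42.1310*1.1630) = 0.0204
R_total = 0.1361 K/W
Q = 122.1180 / 0.1361 = 897.5555 W

R_total = 0.1361 K/W, Q = 897.5555 W


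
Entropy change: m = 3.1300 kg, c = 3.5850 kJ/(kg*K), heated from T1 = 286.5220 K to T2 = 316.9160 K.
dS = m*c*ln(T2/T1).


T2/T1 = 1.1061
ln(T2/T1) = 0.1008
dS = 3.1300 * 3.5850 * 0.1008 = 1.1313 kJ/K

1.1313 kJ/K


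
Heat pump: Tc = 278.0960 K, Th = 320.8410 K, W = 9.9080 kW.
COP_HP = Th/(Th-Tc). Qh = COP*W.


COP = 320.8410 / 42.7450 = 7.5059
Qh = 7.5059 * 9.9080 = 74.3688 kW

COP = 7.5059, Qh = 74.3688 kW


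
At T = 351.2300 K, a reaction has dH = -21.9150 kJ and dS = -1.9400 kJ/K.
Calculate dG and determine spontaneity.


T*dS = 351.2300 * -1.9400 = -681.3862 kJ
dG = -21.9150 + 681.3862 = 659.4712 kJ (non-spontaneous)

dG = 659.4712 kJ, non-spontaneous


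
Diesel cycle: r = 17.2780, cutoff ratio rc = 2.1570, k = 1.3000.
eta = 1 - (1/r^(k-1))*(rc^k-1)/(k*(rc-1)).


r^(k-1) = 2.3510
rc^k = 2.7165
eta = 0.5146 = 51.4586%

51.4586%


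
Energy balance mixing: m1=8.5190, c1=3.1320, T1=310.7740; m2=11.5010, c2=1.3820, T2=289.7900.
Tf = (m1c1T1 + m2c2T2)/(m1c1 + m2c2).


num = 12897.9519
den = 42.5759
Tf = 302.9403 K

302.9403 K


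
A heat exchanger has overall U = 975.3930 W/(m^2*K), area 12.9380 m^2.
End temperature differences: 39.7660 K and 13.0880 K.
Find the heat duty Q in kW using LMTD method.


LMTD = 24.0058 K
Q = 975.3930 * 12.9380 * 24.0058 = 302943.9534 W = 302.9440 kW

302.9440 kW


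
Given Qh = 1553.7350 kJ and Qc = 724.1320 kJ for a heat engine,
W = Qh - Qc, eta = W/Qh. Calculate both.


W = 1553.7350 - 724.1320 = 829.6030 kJ
eta = 829.6030 / 1553.7350 = 0.5339 = 53.3941%

W = 829.6030 kJ, eta = 53.3941%


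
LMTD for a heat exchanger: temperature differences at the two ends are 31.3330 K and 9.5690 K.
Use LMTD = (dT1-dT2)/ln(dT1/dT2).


dT1/dT2 = 3.2744
ln(dT1/dT2) = 1.1861
LMTD = 21.7640 / 1.1861 = 18.3485 K

18.3485 K


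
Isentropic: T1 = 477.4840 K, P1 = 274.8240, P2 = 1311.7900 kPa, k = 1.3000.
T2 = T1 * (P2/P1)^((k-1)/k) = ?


(k-1)/k = 0.2308
(P2/P1)^exp = 1.4343
T2 = 477.4840 * 1.4343 = 684.8685 K

684.8685 K


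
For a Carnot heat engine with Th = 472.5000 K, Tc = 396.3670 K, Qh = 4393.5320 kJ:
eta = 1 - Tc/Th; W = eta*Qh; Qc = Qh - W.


eta = 1 - 396.3670/472.5000 = 0.1611
W = 0.1611 * 4393.5320 = 707.9212 kJ
Qc = 4393.5320 - 707.9212 = 3685.6108 kJ

eta = 16.1128%, W = 707.9212 kJ, Qc = 3685.6108 kJ


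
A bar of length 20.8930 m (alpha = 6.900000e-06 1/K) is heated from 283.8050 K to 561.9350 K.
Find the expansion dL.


dT = 278.1300 K
dL = 6.900000e-06 * 20.8930 * 278.1300 = 0.040096 m
L_final = 20.933096 m

dL = 0.040096 m


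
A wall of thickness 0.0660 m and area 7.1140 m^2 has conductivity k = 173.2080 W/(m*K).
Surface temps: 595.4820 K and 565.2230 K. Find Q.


dT = 30.2590 K
Q = 173.2080 * 7.1140 * 30.2590 / 0.0660 = 564927.1455 W

564927.1455 W


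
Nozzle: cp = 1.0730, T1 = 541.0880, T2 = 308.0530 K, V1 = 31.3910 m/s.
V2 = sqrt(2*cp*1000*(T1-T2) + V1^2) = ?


dT = 233.0350 K
2*cp*1000*dT = 500093.1100
V1^2 = 985.3949
V2 = sqrt(501078.5049) = 707.8690 m/s

707.8690 m/s


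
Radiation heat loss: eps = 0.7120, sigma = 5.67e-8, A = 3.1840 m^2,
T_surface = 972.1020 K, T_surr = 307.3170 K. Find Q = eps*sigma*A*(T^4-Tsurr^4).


T^4 = 8.9299e+11
Tsurr^4 = 8.9196e+09
Q = 0.7120 * 5.67e-8 * 3.1840 * 8.8407e+11 = 113638.0337 W

113638.0337 W


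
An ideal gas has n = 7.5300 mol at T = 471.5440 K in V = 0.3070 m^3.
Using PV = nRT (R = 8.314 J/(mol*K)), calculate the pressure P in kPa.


P = nRT/V = 7.5300 * 8.314 * 471.5440 / 0.3070
= 29520.7386 / 0.3070 = 96158.7577 Pa = 96.1588 kPa

96.1588 kPa


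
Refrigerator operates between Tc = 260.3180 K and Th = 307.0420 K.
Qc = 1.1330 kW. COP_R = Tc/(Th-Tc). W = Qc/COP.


COP = 260.3180 / 46.7240 = 5.5714
W = 1.1330 / 5.5714 = 0.2034 kW

COP = 5.5714, W = 0.2034 kW


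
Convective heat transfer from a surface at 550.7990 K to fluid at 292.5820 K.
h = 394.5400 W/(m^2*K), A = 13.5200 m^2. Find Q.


dT = 258.2170 K
Q = 394.5400 * 13.5200 * 258.2170 = 1377376.1636 W

1377376.1636 W


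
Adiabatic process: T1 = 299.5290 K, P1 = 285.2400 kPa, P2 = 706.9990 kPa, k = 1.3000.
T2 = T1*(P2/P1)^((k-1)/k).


(k-1)/k = 0.2308
(P2/P1)^exp = 1.2330
T2 = 299.5290 * 1.2330 = 369.3261 K

369.3261 K


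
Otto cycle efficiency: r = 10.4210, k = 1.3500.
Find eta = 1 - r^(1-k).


r^(k-1) = 2.2713
eta = 1 - 1/2.2713 = 0.5597 = 55.9717%

55.9717%


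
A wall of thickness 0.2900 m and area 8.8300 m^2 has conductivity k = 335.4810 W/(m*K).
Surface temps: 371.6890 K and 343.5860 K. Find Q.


dT = 28.1030 K
Q = 335.4810 * 8.8300 * 28.1030 / 0.2900 = 287067.0312 W

287067.0312 W


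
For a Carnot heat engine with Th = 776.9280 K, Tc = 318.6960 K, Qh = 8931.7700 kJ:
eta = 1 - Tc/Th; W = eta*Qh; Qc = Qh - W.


eta = 1 - 318.6960/776.9280 = 0.5898
W = 0.5898 * 8931.7700 = 5267.9564 kJ
Qc = 8931.7700 - 5267.9564 = 3663.8136 kJ

eta = 58.9800%, W = 5267.9564 kJ, Qc = 3663.8136 kJ


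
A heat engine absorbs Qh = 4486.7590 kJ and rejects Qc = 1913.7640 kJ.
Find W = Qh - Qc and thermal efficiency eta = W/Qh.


W = 4486.7590 - 1913.7640 = 2572.9950 kJ
eta = 2572.9950 / 4486.7590 = 0.5735 = 57.3464%

W = 2572.9950 kJ, eta = 57.3464%


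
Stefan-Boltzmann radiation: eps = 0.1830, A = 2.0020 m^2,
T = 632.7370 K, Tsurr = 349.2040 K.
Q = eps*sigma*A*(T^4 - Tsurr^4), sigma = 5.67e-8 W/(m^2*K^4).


T^4 = 1.6029e+11
Tsurr^4 = 1.4870e+10
Q = 0.1830 * 5.67e-8 * 2.0020 * 1.4541e+11 = 3020.6950 W

3020.6950 W


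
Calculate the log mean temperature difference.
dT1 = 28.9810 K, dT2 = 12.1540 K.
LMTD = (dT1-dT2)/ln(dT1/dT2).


dT1/dT2 = 2.3845
ln(dT1/dT2) = 0.8690
LMTD = 16.8270 / 0.8690 = 19.3640 K

19.3640 K


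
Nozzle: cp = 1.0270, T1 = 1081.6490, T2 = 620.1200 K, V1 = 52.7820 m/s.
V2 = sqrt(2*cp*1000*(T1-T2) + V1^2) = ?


dT = 461.5290 K
2*cp*1000*dT = 947980.5660
V1^2 = 2785.9395
V2 = sqrt(950766.5055) = 975.0726 m/s

975.0726 m/s


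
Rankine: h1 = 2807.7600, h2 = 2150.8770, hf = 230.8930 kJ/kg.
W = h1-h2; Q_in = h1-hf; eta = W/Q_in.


W = 656.8830 kJ/kg
Q_in = 2576.8670 kJ/kg
eta = 0.2549 = 25.4915%

eta = 25.4915%


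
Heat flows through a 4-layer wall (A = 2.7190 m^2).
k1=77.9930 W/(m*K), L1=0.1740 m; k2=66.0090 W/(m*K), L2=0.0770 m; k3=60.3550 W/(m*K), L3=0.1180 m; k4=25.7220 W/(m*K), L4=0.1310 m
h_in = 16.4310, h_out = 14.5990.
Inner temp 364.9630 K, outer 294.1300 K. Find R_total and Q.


R_conv_in = 1/(16.4310*2.7190) = 0.0224
R_1 = 0.1740/(77.9930*2.7190) = 0.0008
R_2 = 0.0770/(66.0090*2.7190) = 0.0004
R_3 = 0.1180/(60.3550*2.7190) = 0.0007
R_4 = 0.1310/(25.7220*2.7190) = 0.0019
R_conv_out = 1/(14.5990*2.7190) = 0.0252
R_total = 0.0514 K/W
Q = 70.8330 / 0.0514 = 1377.6077 W

R_total = 0.0514 K/W, Q = 1377.6077 W


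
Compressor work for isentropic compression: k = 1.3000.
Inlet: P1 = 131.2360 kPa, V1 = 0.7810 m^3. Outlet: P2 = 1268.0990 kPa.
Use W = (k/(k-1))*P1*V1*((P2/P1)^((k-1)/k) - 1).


(k-1)/k = 0.2308
(P2/P1)^exp = 1.6878
W = 4.3333 * 131.2360 * 0.7810 * (1.6878 - 1) = 305.5008 kJ

305.5008 kJ


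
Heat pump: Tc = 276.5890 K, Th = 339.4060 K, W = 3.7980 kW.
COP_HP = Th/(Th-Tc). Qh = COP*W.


COP = 339.4060 / 62.8170 = 5.4031
Qh = 5.4031 * 3.7980 = 20.5209 kW

COP = 5.4031, Qh = 20.5209 kW


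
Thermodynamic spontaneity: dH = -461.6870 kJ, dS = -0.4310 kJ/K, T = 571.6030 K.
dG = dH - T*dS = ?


T*dS = 571.6030 * -0.4310 = -246.3609 kJ
dG = -461.6870 + 246.3609 = -215.3261 kJ (spontaneous)

dG = -215.3261 kJ, spontaneous
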